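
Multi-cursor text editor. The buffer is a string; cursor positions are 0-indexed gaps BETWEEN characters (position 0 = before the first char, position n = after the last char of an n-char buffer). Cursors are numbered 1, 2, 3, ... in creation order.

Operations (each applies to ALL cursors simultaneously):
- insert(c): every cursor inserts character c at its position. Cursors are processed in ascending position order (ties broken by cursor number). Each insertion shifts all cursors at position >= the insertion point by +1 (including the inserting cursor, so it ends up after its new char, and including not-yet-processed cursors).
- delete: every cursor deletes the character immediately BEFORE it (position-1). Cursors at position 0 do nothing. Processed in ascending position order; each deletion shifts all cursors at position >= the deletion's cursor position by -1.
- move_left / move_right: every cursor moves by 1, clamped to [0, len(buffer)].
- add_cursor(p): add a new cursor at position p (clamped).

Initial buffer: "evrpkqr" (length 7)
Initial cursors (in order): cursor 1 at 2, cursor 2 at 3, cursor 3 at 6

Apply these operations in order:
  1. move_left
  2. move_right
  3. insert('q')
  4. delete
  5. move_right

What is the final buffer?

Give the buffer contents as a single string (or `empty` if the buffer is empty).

After op 1 (move_left): buffer="evrpkqr" (len 7), cursors c1@1 c2@2 c3@5, authorship .......
After op 2 (move_right): buffer="evrpkqr" (len 7), cursors c1@2 c2@3 c3@6, authorship .......
After op 3 (insert('q')): buffer="evqrqpkqqr" (len 10), cursors c1@3 c2@5 c3@9, authorship ..1.2...3.
After op 4 (delete): buffer="evrpkqr" (len 7), cursors c1@2 c2@3 c3@6, authorship .......
After op 5 (move_right): buffer="evrpkqr" (len 7), cursors c1@3 c2@4 c3@7, authorship .......

Answer: evrpkqr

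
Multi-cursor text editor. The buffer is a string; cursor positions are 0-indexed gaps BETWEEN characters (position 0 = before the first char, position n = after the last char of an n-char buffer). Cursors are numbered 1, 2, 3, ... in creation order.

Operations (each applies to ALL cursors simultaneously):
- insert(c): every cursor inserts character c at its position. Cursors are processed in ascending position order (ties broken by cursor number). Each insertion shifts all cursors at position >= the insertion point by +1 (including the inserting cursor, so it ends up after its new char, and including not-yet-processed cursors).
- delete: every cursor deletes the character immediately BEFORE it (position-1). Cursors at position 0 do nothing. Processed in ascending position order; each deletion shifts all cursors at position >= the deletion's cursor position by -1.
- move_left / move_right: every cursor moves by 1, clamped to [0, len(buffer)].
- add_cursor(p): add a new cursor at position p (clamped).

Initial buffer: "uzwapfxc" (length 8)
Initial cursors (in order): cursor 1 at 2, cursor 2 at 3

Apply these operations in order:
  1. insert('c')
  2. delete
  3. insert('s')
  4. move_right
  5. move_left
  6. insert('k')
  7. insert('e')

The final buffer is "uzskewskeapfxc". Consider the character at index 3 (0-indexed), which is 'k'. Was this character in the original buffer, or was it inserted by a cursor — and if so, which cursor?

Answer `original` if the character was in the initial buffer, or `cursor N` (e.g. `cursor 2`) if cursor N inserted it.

After op 1 (insert('c')): buffer="uzcwcapfxc" (len 10), cursors c1@3 c2@5, authorship ..1.2.....
After op 2 (delete): buffer="uzwapfxc" (len 8), cursors c1@2 c2@3, authorship ........
After op 3 (insert('s')): buffer="uzswsapfxc" (len 10), cursors c1@3 c2@5, authorship ..1.2.....
After op 4 (move_right): buffer="uzswsapfxc" (len 10), cursors c1@4 c2@6, authorship ..1.2.....
After op 5 (move_left): buffer="uzswsapfxc" (len 10), cursors c1@3 c2@5, authorship ..1.2.....
After op 6 (insert('k')): buffer="uzskwskapfxc" (len 12), cursors c1@4 c2@7, authorship ..11.22.....
After op 7 (insert('e')): buffer="uzskewskeapfxc" (len 14), cursors c1@5 c2@9, authorship ..111.222.....
Authorship (.=original, N=cursor N): . . 1 1 1 . 2 2 2 . . . . .
Index 3: author = 1

Answer: cursor 1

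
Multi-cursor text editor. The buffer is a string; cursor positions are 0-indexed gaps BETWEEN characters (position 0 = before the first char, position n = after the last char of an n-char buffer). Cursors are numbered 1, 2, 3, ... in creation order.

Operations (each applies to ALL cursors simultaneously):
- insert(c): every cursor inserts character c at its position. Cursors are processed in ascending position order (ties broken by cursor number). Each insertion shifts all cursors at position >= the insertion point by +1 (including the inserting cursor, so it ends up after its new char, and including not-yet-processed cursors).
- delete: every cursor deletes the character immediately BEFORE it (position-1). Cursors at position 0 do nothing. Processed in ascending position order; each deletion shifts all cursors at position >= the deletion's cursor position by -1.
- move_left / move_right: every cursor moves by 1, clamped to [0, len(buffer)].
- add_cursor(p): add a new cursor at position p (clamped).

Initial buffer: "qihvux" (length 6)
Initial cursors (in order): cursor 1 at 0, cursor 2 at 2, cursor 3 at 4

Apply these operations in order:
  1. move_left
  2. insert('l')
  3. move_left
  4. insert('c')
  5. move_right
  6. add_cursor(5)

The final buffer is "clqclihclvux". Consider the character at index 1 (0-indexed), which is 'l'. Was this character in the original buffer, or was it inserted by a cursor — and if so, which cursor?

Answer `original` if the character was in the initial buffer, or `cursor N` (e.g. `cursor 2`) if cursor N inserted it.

Answer: cursor 1

Derivation:
After op 1 (move_left): buffer="qihvux" (len 6), cursors c1@0 c2@1 c3@3, authorship ......
After op 2 (insert('l')): buffer="lqlihlvux" (len 9), cursors c1@1 c2@3 c3@6, authorship 1.2..3...
After op 3 (move_left): buffer="lqlihlvux" (len 9), cursors c1@0 c2@2 c3@5, authorship 1.2..3...
After op 4 (insert('c')): buffer="clqclihclvux" (len 12), cursors c1@1 c2@4 c3@8, authorship 11.22..33...
After op 5 (move_right): buffer="clqclihclvux" (len 12), cursors c1@2 c2@5 c3@9, authorship 11.22..33...
After op 6 (add_cursor(5)): buffer="clqclihclvux" (len 12), cursors c1@2 c2@5 c4@5 c3@9, authorship 11.22..33...
Authorship (.=original, N=cursor N): 1 1 . 2 2 . . 3 3 . . .
Index 1: author = 1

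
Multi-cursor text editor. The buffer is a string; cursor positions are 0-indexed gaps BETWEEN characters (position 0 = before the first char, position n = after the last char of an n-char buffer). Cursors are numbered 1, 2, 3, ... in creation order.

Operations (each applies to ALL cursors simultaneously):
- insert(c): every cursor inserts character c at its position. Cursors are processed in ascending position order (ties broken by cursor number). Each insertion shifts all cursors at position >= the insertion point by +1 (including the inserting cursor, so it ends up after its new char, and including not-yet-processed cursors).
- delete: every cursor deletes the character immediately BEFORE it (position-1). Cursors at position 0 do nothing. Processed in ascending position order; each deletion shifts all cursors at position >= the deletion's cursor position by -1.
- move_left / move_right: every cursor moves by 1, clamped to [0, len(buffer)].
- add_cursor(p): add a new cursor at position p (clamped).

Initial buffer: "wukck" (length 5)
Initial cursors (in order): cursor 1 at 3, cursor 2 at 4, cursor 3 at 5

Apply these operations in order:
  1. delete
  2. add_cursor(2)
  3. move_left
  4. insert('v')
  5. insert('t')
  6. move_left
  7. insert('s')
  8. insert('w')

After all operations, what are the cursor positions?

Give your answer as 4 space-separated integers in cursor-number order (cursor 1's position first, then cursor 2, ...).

Answer: 16 16 16 16

Derivation:
After op 1 (delete): buffer="wu" (len 2), cursors c1@2 c2@2 c3@2, authorship ..
After op 2 (add_cursor(2)): buffer="wu" (len 2), cursors c1@2 c2@2 c3@2 c4@2, authorship ..
After op 3 (move_left): buffer="wu" (len 2), cursors c1@1 c2@1 c3@1 c4@1, authorship ..
After op 4 (insert('v')): buffer="wvvvvu" (len 6), cursors c1@5 c2@5 c3@5 c4@5, authorship .1234.
After op 5 (insert('t')): buffer="wvvvvttttu" (len 10), cursors c1@9 c2@9 c3@9 c4@9, authorship .12341234.
After op 6 (move_left): buffer="wvvvvttttu" (len 10), cursors c1@8 c2@8 c3@8 c4@8, authorship .12341234.
After op 7 (insert('s')): buffer="wvvvvtttsssstu" (len 14), cursors c1@12 c2@12 c3@12 c4@12, authorship .123412312344.
After op 8 (insert('w')): buffer="wvvvvtttsssswwwwtu" (len 18), cursors c1@16 c2@16 c3@16 c4@16, authorship .1234123123412344.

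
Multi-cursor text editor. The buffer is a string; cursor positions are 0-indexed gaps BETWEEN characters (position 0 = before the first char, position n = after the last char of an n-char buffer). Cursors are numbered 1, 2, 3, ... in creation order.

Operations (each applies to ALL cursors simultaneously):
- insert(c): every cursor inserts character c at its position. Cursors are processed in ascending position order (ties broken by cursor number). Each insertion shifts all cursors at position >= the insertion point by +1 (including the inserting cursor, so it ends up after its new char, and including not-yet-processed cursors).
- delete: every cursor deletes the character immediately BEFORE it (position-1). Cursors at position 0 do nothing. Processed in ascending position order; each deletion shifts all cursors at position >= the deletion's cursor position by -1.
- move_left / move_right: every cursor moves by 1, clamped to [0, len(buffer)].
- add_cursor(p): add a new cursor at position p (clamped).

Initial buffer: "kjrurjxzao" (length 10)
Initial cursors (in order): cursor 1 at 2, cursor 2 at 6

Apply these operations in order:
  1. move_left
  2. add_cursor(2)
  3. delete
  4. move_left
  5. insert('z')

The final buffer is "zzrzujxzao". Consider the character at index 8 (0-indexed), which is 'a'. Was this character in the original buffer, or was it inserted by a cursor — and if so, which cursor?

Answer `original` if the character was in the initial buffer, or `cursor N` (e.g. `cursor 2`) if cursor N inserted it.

Answer: original

Derivation:
After op 1 (move_left): buffer="kjrurjxzao" (len 10), cursors c1@1 c2@5, authorship ..........
After op 2 (add_cursor(2)): buffer="kjrurjxzao" (len 10), cursors c1@1 c3@2 c2@5, authorship ..........
After op 3 (delete): buffer="rujxzao" (len 7), cursors c1@0 c3@0 c2@2, authorship .......
After op 4 (move_left): buffer="rujxzao" (len 7), cursors c1@0 c3@0 c2@1, authorship .......
After op 5 (insert('z')): buffer="zzrzujxzao" (len 10), cursors c1@2 c3@2 c2@4, authorship 13.2......
Authorship (.=original, N=cursor N): 1 3 . 2 . . . . . .
Index 8: author = original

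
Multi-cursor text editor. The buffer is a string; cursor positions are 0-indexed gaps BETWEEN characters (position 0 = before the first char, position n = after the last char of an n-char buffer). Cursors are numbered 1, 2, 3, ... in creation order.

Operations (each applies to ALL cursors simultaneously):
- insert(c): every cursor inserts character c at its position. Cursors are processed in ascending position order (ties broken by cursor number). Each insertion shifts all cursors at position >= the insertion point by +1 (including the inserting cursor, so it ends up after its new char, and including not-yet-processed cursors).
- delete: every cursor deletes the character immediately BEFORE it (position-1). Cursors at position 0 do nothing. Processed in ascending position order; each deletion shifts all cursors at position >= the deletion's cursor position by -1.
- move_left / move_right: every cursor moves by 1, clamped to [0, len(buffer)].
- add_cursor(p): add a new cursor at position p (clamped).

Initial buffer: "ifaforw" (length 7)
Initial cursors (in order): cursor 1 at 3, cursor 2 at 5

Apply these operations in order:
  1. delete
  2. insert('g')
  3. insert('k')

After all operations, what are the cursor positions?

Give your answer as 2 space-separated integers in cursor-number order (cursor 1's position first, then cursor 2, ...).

Answer: 4 7

Derivation:
After op 1 (delete): buffer="iffrw" (len 5), cursors c1@2 c2@3, authorship .....
After op 2 (insert('g')): buffer="ifgfgrw" (len 7), cursors c1@3 c2@5, authorship ..1.2..
After op 3 (insert('k')): buffer="ifgkfgkrw" (len 9), cursors c1@4 c2@7, authorship ..11.22..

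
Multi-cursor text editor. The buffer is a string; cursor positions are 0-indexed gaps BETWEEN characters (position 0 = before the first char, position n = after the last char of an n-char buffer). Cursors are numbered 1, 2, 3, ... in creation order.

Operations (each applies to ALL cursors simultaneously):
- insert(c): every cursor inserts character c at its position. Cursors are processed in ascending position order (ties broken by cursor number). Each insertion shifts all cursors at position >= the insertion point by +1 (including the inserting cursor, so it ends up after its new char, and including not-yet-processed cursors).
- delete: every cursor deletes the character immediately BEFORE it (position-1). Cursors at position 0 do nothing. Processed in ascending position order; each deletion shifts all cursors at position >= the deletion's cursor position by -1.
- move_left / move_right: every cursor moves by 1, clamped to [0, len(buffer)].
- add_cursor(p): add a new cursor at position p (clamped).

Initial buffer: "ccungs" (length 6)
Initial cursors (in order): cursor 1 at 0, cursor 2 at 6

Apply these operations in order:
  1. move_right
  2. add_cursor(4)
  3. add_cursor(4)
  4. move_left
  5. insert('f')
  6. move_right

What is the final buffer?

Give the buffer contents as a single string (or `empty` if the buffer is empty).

After op 1 (move_right): buffer="ccungs" (len 6), cursors c1@1 c2@6, authorship ......
After op 2 (add_cursor(4)): buffer="ccungs" (len 6), cursors c1@1 c3@4 c2@6, authorship ......
After op 3 (add_cursor(4)): buffer="ccungs" (len 6), cursors c1@1 c3@4 c4@4 c2@6, authorship ......
After op 4 (move_left): buffer="ccungs" (len 6), cursors c1@0 c3@3 c4@3 c2@5, authorship ......
After op 5 (insert('f')): buffer="fccuffngfs" (len 10), cursors c1@1 c3@6 c4@6 c2@9, authorship 1...34..2.
After op 6 (move_right): buffer="fccuffngfs" (len 10), cursors c1@2 c3@7 c4@7 c2@10, authorship 1...34..2.

Answer: fccuffngfs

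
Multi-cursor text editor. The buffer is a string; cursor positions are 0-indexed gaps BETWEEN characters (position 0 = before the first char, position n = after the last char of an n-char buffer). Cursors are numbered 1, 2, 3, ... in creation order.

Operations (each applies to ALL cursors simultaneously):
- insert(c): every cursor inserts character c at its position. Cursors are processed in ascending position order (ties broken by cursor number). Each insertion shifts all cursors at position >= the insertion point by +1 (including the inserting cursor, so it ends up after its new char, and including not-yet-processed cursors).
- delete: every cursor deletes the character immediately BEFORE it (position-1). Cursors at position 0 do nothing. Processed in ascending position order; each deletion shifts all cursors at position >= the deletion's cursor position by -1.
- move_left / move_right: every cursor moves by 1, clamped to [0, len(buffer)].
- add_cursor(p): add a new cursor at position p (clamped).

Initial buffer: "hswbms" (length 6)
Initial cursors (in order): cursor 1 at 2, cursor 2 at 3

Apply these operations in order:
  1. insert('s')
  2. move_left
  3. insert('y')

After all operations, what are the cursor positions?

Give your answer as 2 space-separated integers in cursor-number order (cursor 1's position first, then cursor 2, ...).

Answer: 3 6

Derivation:
After op 1 (insert('s')): buffer="hsswsbms" (len 8), cursors c1@3 c2@5, authorship ..1.2...
After op 2 (move_left): buffer="hsswsbms" (len 8), cursors c1@2 c2@4, authorship ..1.2...
After op 3 (insert('y')): buffer="hsyswysbms" (len 10), cursors c1@3 c2@6, authorship ..11.22...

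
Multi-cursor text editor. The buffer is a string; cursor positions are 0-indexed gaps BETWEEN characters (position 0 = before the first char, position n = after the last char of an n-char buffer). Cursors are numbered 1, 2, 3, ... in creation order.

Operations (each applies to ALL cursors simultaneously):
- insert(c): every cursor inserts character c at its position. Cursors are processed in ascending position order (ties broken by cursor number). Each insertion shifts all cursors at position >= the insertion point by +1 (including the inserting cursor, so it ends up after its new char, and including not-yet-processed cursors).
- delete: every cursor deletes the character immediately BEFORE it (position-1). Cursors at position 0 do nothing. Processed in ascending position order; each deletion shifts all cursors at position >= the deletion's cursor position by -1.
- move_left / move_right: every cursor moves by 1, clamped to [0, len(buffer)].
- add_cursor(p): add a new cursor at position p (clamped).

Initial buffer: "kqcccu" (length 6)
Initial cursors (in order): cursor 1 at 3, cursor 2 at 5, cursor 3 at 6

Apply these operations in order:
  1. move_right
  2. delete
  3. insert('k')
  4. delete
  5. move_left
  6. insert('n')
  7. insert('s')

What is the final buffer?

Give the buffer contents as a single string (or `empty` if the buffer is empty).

After op 1 (move_right): buffer="kqcccu" (len 6), cursors c1@4 c2@6 c3@6, authorship ......
After op 2 (delete): buffer="kqc" (len 3), cursors c1@3 c2@3 c3@3, authorship ...
After op 3 (insert('k')): buffer="kqckkk" (len 6), cursors c1@6 c2@6 c3@6, authorship ...123
After op 4 (delete): buffer="kqc" (len 3), cursors c1@3 c2@3 c3@3, authorship ...
After op 5 (move_left): buffer="kqc" (len 3), cursors c1@2 c2@2 c3@2, authorship ...
After op 6 (insert('n')): buffer="kqnnnc" (len 6), cursors c1@5 c2@5 c3@5, authorship ..123.
After op 7 (insert('s')): buffer="kqnnnsssc" (len 9), cursors c1@8 c2@8 c3@8, authorship ..123123.

Answer: kqnnnsssc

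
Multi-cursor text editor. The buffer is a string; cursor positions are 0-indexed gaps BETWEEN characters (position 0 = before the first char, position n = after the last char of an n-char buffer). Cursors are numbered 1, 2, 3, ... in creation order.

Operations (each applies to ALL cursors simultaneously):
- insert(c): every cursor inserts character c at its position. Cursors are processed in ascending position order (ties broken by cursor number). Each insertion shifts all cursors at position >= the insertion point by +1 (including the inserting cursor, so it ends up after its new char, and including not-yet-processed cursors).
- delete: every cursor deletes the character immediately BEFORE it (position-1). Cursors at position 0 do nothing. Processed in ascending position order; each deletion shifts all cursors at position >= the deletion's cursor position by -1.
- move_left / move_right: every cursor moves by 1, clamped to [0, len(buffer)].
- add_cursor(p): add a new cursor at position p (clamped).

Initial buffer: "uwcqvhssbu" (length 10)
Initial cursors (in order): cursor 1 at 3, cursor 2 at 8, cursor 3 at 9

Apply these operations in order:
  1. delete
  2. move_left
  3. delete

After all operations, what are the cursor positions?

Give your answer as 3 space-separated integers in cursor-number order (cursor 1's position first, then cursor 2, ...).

Answer: 0 2 2

Derivation:
After op 1 (delete): buffer="uwqvhsu" (len 7), cursors c1@2 c2@6 c3@6, authorship .......
After op 2 (move_left): buffer="uwqvhsu" (len 7), cursors c1@1 c2@5 c3@5, authorship .......
After op 3 (delete): buffer="wqsu" (len 4), cursors c1@0 c2@2 c3@2, authorship ....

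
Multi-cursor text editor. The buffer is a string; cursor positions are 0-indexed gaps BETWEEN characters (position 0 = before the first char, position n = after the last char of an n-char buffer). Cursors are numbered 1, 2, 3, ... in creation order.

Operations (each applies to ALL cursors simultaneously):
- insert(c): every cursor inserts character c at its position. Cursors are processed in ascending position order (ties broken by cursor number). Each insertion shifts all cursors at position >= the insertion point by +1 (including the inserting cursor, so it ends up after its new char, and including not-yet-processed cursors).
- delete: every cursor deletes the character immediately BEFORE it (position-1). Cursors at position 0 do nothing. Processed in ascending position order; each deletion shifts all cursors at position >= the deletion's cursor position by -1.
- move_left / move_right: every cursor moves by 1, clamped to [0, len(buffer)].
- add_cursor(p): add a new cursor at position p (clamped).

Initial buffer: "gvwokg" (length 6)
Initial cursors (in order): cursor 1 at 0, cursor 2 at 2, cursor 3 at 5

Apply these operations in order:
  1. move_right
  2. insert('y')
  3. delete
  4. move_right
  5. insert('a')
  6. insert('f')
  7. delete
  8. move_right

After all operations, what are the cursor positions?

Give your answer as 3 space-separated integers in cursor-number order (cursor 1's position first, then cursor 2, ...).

After op 1 (move_right): buffer="gvwokg" (len 6), cursors c1@1 c2@3 c3@6, authorship ......
After op 2 (insert('y')): buffer="gyvwyokgy" (len 9), cursors c1@2 c2@5 c3@9, authorship .1..2...3
After op 3 (delete): buffer="gvwokg" (len 6), cursors c1@1 c2@3 c3@6, authorship ......
After op 4 (move_right): buffer="gvwokg" (len 6), cursors c1@2 c2@4 c3@6, authorship ......
After op 5 (insert('a')): buffer="gvawoakga" (len 9), cursors c1@3 c2@6 c3@9, authorship ..1..2..3
After op 6 (insert('f')): buffer="gvafwoafkgaf" (len 12), cursors c1@4 c2@8 c3@12, authorship ..11..22..33
After op 7 (delete): buffer="gvawoakga" (len 9), cursors c1@3 c2@6 c3@9, authorship ..1..2..3
After op 8 (move_right): buffer="gvawoakga" (len 9), cursors c1@4 c2@7 c3@9, authorship ..1..2..3

Answer: 4 7 9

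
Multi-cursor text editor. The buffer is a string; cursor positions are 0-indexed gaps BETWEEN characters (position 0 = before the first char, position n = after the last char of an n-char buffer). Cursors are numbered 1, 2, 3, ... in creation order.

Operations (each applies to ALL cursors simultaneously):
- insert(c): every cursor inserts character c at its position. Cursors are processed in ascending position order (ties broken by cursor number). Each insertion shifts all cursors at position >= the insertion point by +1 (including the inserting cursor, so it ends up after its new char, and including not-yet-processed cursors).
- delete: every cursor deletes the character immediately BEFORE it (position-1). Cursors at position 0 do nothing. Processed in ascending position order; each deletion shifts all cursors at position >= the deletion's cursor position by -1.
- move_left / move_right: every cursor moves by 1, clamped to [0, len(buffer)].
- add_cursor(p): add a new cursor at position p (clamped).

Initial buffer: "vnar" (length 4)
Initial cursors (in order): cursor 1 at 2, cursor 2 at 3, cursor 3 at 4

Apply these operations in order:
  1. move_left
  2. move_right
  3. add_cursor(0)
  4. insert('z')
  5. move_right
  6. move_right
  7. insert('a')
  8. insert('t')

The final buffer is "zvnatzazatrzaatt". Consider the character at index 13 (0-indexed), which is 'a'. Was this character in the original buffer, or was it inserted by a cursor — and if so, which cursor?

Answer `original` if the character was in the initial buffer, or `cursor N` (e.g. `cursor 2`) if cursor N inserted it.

After op 1 (move_left): buffer="vnar" (len 4), cursors c1@1 c2@2 c3@3, authorship ....
After op 2 (move_right): buffer="vnar" (len 4), cursors c1@2 c2@3 c3@4, authorship ....
After op 3 (add_cursor(0)): buffer="vnar" (len 4), cursors c4@0 c1@2 c2@3 c3@4, authorship ....
After op 4 (insert('z')): buffer="zvnzazrz" (len 8), cursors c4@1 c1@4 c2@6 c3@8, authorship 4..1.2.3
After op 5 (move_right): buffer="zvnzazrz" (len 8), cursors c4@2 c1@5 c2@7 c3@8, authorship 4..1.2.3
After op 6 (move_right): buffer="zvnzazrz" (len 8), cursors c4@3 c1@6 c2@8 c3@8, authorship 4..1.2.3
After op 7 (insert('a')): buffer="zvnazazarzaa" (len 12), cursors c4@4 c1@8 c2@12 c3@12, authorship 4..41.21.323
After op 8 (insert('t')): buffer="zvnatzazatrzaatt" (len 16), cursors c4@5 c1@10 c2@16 c3@16, authorship 4..441.211.32323
Authorship (.=original, N=cursor N): 4 . . 4 4 1 . 2 1 1 . 3 2 3 2 3
Index 13: author = 3

Answer: cursor 3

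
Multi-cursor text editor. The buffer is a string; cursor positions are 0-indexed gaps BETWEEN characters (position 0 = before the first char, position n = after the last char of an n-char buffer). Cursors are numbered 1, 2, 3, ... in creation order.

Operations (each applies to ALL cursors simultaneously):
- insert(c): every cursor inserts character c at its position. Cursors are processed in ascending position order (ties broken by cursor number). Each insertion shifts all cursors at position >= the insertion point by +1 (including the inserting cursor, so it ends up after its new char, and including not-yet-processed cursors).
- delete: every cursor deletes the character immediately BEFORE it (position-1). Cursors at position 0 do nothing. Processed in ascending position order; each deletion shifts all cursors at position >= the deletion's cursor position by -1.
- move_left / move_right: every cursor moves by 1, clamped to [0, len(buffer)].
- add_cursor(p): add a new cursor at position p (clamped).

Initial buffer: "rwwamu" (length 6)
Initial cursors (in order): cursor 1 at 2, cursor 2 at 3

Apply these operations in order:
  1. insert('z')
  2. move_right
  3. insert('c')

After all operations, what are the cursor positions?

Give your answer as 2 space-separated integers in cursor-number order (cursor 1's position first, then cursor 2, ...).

Answer: 5 8

Derivation:
After op 1 (insert('z')): buffer="rwzwzamu" (len 8), cursors c1@3 c2@5, authorship ..1.2...
After op 2 (move_right): buffer="rwzwzamu" (len 8), cursors c1@4 c2@6, authorship ..1.2...
After op 3 (insert('c')): buffer="rwzwczacmu" (len 10), cursors c1@5 c2@8, authorship ..1.12.2..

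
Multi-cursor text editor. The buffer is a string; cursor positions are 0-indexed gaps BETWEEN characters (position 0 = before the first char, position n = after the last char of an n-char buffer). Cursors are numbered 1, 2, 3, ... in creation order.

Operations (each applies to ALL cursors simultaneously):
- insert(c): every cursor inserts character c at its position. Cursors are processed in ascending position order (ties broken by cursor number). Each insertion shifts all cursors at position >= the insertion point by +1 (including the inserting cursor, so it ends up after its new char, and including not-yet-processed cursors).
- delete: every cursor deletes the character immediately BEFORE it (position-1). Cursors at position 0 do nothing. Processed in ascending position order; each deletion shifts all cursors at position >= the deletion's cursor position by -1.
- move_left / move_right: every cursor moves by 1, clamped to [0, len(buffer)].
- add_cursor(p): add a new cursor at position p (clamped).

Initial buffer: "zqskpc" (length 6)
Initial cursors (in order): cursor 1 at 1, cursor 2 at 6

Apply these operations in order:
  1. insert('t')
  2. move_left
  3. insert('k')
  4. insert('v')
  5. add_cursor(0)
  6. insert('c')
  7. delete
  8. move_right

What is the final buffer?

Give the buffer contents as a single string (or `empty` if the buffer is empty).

Answer: zkvtqskpckvt

Derivation:
After op 1 (insert('t')): buffer="ztqskpct" (len 8), cursors c1@2 c2@8, authorship .1.....2
After op 2 (move_left): buffer="ztqskpct" (len 8), cursors c1@1 c2@7, authorship .1.....2
After op 3 (insert('k')): buffer="zktqskpckt" (len 10), cursors c1@2 c2@9, authorship .11.....22
After op 4 (insert('v')): buffer="zkvtqskpckvt" (len 12), cursors c1@3 c2@11, authorship .111.....222
After op 5 (add_cursor(0)): buffer="zkvtqskpckvt" (len 12), cursors c3@0 c1@3 c2@11, authorship .111.....222
After op 6 (insert('c')): buffer="czkvctqskpckvct" (len 15), cursors c3@1 c1@5 c2@14, authorship 3.1111.....2222
After op 7 (delete): buffer="zkvtqskpckvt" (len 12), cursors c3@0 c1@3 c2@11, authorship .111.....222
After op 8 (move_right): buffer="zkvtqskpckvt" (len 12), cursors c3@1 c1@4 c2@12, authorship .111.....222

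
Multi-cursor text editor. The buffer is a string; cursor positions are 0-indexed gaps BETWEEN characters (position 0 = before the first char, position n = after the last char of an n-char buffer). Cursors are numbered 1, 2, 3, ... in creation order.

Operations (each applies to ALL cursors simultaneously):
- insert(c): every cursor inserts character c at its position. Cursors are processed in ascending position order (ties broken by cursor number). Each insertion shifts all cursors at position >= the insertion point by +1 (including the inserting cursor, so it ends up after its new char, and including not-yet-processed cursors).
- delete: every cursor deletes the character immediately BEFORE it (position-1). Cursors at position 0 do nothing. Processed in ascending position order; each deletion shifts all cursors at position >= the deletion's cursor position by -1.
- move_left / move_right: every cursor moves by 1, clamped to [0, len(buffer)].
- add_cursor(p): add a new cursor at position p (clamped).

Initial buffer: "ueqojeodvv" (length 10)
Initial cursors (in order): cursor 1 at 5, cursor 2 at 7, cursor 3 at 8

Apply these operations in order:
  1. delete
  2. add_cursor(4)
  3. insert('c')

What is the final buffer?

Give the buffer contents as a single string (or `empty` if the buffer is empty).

Answer: ueqocceccvv

Derivation:
After op 1 (delete): buffer="ueqoevv" (len 7), cursors c1@4 c2@5 c3@5, authorship .......
After op 2 (add_cursor(4)): buffer="ueqoevv" (len 7), cursors c1@4 c4@4 c2@5 c3@5, authorship .......
After op 3 (insert('c')): buffer="ueqocceccvv" (len 11), cursors c1@6 c4@6 c2@9 c3@9, authorship ....14.23..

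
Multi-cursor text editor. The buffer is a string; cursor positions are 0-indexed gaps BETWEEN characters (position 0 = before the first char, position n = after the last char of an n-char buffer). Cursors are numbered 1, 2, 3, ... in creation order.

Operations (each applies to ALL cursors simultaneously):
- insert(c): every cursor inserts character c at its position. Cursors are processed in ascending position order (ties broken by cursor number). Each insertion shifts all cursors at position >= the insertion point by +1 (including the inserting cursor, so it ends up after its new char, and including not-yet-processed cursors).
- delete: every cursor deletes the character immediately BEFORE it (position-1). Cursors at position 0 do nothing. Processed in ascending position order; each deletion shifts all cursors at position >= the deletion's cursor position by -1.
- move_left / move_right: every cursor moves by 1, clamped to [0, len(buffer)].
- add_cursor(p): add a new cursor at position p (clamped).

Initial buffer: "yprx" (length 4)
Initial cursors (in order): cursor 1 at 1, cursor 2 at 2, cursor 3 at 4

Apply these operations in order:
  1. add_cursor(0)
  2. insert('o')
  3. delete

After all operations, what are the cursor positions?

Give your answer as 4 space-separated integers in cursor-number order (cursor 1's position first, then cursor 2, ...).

Answer: 1 2 4 0

Derivation:
After op 1 (add_cursor(0)): buffer="yprx" (len 4), cursors c4@0 c1@1 c2@2 c3@4, authorship ....
After op 2 (insert('o')): buffer="oyoporxo" (len 8), cursors c4@1 c1@3 c2@5 c3@8, authorship 4.1.2..3
After op 3 (delete): buffer="yprx" (len 4), cursors c4@0 c1@1 c2@2 c3@4, authorship ....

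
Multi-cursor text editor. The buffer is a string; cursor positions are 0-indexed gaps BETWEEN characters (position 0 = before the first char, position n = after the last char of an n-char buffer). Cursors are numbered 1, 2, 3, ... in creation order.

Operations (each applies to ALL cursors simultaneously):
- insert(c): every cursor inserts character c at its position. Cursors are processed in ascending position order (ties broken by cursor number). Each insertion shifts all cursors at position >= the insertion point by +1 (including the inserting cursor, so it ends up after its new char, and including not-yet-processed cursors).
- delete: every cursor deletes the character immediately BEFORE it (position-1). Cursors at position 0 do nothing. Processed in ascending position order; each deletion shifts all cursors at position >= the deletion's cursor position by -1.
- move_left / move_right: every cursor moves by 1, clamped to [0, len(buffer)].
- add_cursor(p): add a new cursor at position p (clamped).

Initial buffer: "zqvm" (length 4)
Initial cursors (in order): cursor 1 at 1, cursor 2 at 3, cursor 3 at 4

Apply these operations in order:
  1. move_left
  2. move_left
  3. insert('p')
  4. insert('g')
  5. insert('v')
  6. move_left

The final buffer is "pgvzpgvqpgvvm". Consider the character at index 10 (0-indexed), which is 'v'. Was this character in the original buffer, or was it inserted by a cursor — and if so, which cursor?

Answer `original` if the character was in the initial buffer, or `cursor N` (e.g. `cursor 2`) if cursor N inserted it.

Answer: cursor 3

Derivation:
After op 1 (move_left): buffer="zqvm" (len 4), cursors c1@0 c2@2 c3@3, authorship ....
After op 2 (move_left): buffer="zqvm" (len 4), cursors c1@0 c2@1 c3@2, authorship ....
After op 3 (insert('p')): buffer="pzpqpvm" (len 7), cursors c1@1 c2@3 c3@5, authorship 1.2.3..
After op 4 (insert('g')): buffer="pgzpgqpgvm" (len 10), cursors c1@2 c2@5 c3@8, authorship 11.22.33..
After op 5 (insert('v')): buffer="pgvzpgvqpgvvm" (len 13), cursors c1@3 c2@7 c3@11, authorship 111.222.333..
After op 6 (move_left): buffer="pgvzpgvqpgvvm" (len 13), cursors c1@2 c2@6 c3@10, authorship 111.222.333..
Authorship (.=original, N=cursor N): 1 1 1 . 2 2 2 . 3 3 3 . .
Index 10: author = 3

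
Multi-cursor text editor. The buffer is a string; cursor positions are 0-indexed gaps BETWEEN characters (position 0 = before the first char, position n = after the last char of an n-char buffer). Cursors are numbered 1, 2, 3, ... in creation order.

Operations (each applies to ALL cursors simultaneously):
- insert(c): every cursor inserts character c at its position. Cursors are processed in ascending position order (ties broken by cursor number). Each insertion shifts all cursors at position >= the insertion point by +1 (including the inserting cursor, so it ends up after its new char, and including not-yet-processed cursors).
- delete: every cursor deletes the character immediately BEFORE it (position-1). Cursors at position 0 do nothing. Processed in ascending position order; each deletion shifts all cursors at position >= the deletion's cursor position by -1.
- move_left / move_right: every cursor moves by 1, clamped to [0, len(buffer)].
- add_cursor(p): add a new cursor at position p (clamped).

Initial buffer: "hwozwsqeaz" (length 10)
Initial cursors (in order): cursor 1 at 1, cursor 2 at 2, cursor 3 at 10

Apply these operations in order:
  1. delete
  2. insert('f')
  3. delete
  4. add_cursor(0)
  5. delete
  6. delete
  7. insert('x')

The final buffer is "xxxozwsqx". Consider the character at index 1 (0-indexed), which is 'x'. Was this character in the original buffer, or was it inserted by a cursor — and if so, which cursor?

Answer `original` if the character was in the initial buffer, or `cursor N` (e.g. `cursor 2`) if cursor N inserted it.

Answer: cursor 2

Derivation:
After op 1 (delete): buffer="ozwsqea" (len 7), cursors c1@0 c2@0 c3@7, authorship .......
After op 2 (insert('f')): buffer="ffozwsqeaf" (len 10), cursors c1@2 c2@2 c3@10, authorship 12.......3
After op 3 (delete): buffer="ozwsqea" (len 7), cursors c1@0 c2@0 c3@7, authorship .......
After op 4 (add_cursor(0)): buffer="ozwsqea" (len 7), cursors c1@0 c2@0 c4@0 c3@7, authorship .......
After op 5 (delete): buffer="ozwsqe" (len 6), cursors c1@0 c2@0 c4@0 c3@6, authorship ......
After op 6 (delete): buffer="ozwsq" (len 5), cursors c1@0 c2@0 c4@0 c3@5, authorship .....
After op 7 (insert('x')): buffer="xxxozwsqx" (len 9), cursors c1@3 c2@3 c4@3 c3@9, authorship 124.....3
Authorship (.=original, N=cursor N): 1 2 4 . . . . . 3
Index 1: author = 2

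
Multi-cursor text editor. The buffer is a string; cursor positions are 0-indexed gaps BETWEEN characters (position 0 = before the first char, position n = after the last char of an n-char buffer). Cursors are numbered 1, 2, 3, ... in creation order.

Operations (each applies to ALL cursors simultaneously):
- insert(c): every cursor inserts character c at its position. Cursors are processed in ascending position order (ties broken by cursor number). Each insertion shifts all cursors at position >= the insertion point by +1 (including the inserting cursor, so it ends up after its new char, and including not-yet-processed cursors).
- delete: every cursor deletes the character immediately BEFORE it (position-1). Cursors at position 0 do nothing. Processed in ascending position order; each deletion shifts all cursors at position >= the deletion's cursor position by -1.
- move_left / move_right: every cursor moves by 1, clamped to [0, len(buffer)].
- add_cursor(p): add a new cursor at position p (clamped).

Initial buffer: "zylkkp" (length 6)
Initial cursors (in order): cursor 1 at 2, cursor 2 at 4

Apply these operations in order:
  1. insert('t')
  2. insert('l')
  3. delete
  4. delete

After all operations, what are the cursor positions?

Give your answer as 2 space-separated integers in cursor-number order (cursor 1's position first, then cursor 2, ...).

Answer: 2 4

Derivation:
After op 1 (insert('t')): buffer="zytlktkp" (len 8), cursors c1@3 c2@6, authorship ..1..2..
After op 2 (insert('l')): buffer="zytllktlkp" (len 10), cursors c1@4 c2@8, authorship ..11..22..
After op 3 (delete): buffer="zytlktkp" (len 8), cursors c1@3 c2@6, authorship ..1..2..
After op 4 (delete): buffer="zylkkp" (len 6), cursors c1@2 c2@4, authorship ......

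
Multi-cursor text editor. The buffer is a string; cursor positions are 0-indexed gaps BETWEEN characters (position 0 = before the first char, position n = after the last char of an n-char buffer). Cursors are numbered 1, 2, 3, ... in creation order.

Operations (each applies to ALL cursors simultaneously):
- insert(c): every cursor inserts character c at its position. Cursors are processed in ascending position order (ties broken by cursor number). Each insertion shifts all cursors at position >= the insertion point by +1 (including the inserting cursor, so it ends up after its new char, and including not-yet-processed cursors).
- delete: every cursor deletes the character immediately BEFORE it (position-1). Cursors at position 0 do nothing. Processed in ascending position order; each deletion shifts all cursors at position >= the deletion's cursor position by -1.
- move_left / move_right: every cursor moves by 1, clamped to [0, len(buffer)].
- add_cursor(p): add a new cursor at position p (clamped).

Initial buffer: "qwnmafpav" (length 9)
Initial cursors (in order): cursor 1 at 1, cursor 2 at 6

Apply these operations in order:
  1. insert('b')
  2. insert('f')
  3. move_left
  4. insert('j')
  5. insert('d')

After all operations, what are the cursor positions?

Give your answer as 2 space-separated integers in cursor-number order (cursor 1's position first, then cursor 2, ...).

After op 1 (insert('b')): buffer="qbwnmafbpav" (len 11), cursors c1@2 c2@8, authorship .1.....2...
After op 2 (insert('f')): buffer="qbfwnmafbfpav" (len 13), cursors c1@3 c2@10, authorship .11.....22...
After op 3 (move_left): buffer="qbfwnmafbfpav" (len 13), cursors c1@2 c2@9, authorship .11.....22...
After op 4 (insert('j')): buffer="qbjfwnmafbjfpav" (len 15), cursors c1@3 c2@11, authorship .111.....222...
After op 5 (insert('d')): buffer="qbjdfwnmafbjdfpav" (len 17), cursors c1@4 c2@13, authorship .1111.....2222...

Answer: 4 13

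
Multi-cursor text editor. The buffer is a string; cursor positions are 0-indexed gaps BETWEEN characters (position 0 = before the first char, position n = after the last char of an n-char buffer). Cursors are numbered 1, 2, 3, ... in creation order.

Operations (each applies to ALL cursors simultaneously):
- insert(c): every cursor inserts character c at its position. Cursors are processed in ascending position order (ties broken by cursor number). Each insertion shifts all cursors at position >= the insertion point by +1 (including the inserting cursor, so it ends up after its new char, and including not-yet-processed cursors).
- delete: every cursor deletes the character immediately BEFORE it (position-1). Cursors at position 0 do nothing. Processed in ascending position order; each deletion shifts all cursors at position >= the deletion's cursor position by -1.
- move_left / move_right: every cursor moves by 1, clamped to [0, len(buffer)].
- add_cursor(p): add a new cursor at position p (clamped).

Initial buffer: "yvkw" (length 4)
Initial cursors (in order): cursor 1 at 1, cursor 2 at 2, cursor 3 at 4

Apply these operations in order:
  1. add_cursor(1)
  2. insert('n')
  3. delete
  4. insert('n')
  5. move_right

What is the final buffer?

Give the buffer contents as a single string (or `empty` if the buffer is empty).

After op 1 (add_cursor(1)): buffer="yvkw" (len 4), cursors c1@1 c4@1 c2@2 c3@4, authorship ....
After op 2 (insert('n')): buffer="ynnvnkwn" (len 8), cursors c1@3 c4@3 c2@5 c3@8, authorship .14.2..3
After op 3 (delete): buffer="yvkw" (len 4), cursors c1@1 c4@1 c2@2 c3@4, authorship ....
After op 4 (insert('n')): buffer="ynnvnkwn" (len 8), cursors c1@3 c4@3 c2@5 c3@8, authorship .14.2..3
After op 5 (move_right): buffer="ynnvnkwn" (len 8), cursors c1@4 c4@4 c2@6 c3@8, authorship .14.2..3

Answer: ynnvnkwn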